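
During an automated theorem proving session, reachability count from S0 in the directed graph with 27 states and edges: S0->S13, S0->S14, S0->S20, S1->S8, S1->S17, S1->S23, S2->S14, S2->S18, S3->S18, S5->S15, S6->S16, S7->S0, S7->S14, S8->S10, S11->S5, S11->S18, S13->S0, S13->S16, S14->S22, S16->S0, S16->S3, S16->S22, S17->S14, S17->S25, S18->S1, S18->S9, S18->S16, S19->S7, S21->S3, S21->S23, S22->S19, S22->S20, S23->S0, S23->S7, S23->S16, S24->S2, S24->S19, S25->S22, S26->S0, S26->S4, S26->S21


BFS from S0:
  layer 0: {S0}
  layer 1: {S13, S14, S20}
  layer 2: {S16, S22}
  layer 3: {S3, S19}
  layer 4: {S7, S18}
  layer 5: {S1, S9}
  layer 6: {S8, S17, S23}
  layer 7: {S10, S25}
Reachable set: {S0, S1, S3, S7, S8, S9, S10, S13, S14, S16, S17, S18, S19, S20, S22, S23, S25}
Count = 17

17


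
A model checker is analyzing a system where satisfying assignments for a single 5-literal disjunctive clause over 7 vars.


Step 1: Total=2^7=128
Step 2: Unsat when all 5 false: 2^2=4
Step 3: Sat=128-4=124

124


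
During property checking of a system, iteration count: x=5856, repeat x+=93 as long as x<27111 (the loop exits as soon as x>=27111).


Step 1: x goes from 5856 toward 27111 by 93; the body runs while x<27111, so iterations = ceil((bound-start)/step)
Step 2: Distance=21255
Step 3: ceil(21255/93)=229

229


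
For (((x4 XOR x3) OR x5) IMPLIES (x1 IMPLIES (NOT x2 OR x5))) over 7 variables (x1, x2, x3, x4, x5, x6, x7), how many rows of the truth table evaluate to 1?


Formula: (((x4 XOR x3) OR x5) IMPLIES (x1 IMPLIES (NOT x2 OR x5))) over 7 vars (128 rows)
Evaluate each row (x1, x2, x3, x4, x5, x6, x7 as bits, MSB first):
  row 0 [0000000]: (((0 XOR 0) OR 0) IMPLIES (0 IMPLIES (NOT 0 OR 0))) -> 1
  row 1 [0000001]: (((0 XOR 0) OR 0) IMPLIES (0 IMPLIES (NOT 0 OR 0))) -> 1
  row 2 [0000010]: (((0 XOR 0) OR 0) IMPLIES (0 IMPLIES (NOT 0 OR 0))) -> 1
  row 3 [0000011]: (((0 XOR 0) OR 0) IMPLIES (0 IMPLIES (NOT 0 OR 0))) -> 1
  row 4 [0000100]: (((0 XOR 0) OR 1) IMPLIES (0 IMPLIES (NOT 0 OR 1))) -> 1
  (every remaining row is evaluated the same way; all 128 results are listed next)
Full result column, 8 rows per line (x1,x2,x3,x4 fixed per line; x5,x6,x7 runs 000..111 left to right):
  rows 0-7 [x1,x2,x3,x4=0000]: 11111111  (ones: 8)
  rows 8-15 [x1,x2,x3,x4=0001]: 11111111  (ones: 8)
  rows 16-23 [x1,x2,x3,x4=0010]: 11111111  (ones: 8)
  rows 24-31 [x1,x2,x3,x4=0011]: 11111111  (ones: 8)
  rows 32-39 [x1,x2,x3,x4=0100]: 11111111  (ones: 8)
  rows 40-47 [x1,x2,x3,x4=0101]: 11111111  (ones: 8)
  rows 48-55 [x1,x2,x3,x4=0110]: 11111111  (ones: 8)
  rows 56-63 [x1,x2,x3,x4=0111]: 11111111  (ones: 8)
  rows 64-71 [x1,x2,x3,x4=1000]: 11111111  (ones: 8)
  rows 72-79 [x1,x2,x3,x4=1001]: 11111111  (ones: 8)
  rows 80-87 [x1,x2,x3,x4=1010]: 11111111  (ones: 8)
  rows 88-95 [x1,x2,x3,x4=1011]: 11111111  (ones: 8)
  rows 96-103 [x1,x2,x3,x4=1100]: 11111111  (ones: 8)
  rows 104-111 [x1,x2,x3,x4=1101]: 00001111  (ones: 4)
  rows 112-119 [x1,x2,x3,x4=1110]: 00001111  (ones: 4)
  rows 120-127 [x1,x2,x3,x4=1111]: 11111111  (ones: 8)
Count of 1-rows = 8+8+8+8+8+8+8+8+8+8+8+8+8+4+4+8 = 120

120


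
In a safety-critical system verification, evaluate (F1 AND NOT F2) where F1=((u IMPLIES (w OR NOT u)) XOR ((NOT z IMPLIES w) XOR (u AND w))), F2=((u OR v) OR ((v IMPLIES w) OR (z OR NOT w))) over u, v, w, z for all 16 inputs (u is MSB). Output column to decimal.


F1 = ((u IMPLIES (w OR NOT u)) XOR ((NOT z IMPLIES w) XOR (u AND w)))
F2 = ((u OR v) OR ((v IMPLIES w) OR (z OR NOT w)))
Counterexample to F1=>F2 is where F1=1 and F2=0.
Evaluate each row (bits = u,v,w,z, MSB first):
  row 0 [0000]: F1=1 F2=1 -> F1&~F2 -> 0
  row 1 [0001]: F1=0 F2=1 -> F1&~F2 -> 0
  row 2 [0010]: F1=0 F2=1 -> F1&~F2 -> 0
  row 3 [0011]: F1=0 F2=1 -> F1&~F2 -> 0
  row 4 [0100]: F1=1 F2=1 -> F1&~F2 -> 0
  row 5 [0101]: F1=0 F2=1 -> F1&~F2 -> 0
  row 6 [0110]: F1=0 F2=1 -> F1&~F2 -> 0
  row 7 [0111]: F1=0 F2=1 -> F1&~F2 -> 0
  row 8 [1000]: F1=0 F2=1 -> F1&~F2 -> 0
  row 9 [1001]: F1=1 F2=1 -> F1&~F2 -> 0
  row 10 [1010]: F1=1 F2=1 -> F1&~F2 -> 0
  row 11 [1011]: F1=1 F2=1 -> F1&~F2 -> 0
  row 12 [1100]: F1=0 F2=1 -> F1&~F2 -> 0
  row 13 [1101]: F1=1 F2=1 -> F1&~F2 -> 0
  row 14 [1110]: F1=1 F2=1 -> F1&~F2 -> 0
  row 15 [1111]: F1=1 F2=1 -> F1&~F2 -> 0
Full result column, 4 rows per line (u,v fixed per line; w,z runs 00..11 left to right):
  rows 0-3 [u,v=00]: 0000  = hex 0
  rows 4-7 [u,v=01]: 0000  = hex 0
  rows 8-11 [u,v=10]: 0000  = hex 0
  rows 12-15 [u,v=11]: 0000  = hex 0
Counterexample vector (row 0 .. row 15) = 0000000000000000
Output column grouped in 4s = 0000 0000 0000 0000 = 0x0000
Convert to decimal digit by digit (value = value*16 + digit):
  0 -> 0
  0*16 + 0 = 0
  0*16 + 0 = 0
  0*16 + 0 = 0
Decimal = 0

0


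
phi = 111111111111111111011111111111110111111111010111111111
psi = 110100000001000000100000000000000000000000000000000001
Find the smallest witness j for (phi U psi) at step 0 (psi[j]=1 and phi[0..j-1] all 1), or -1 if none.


(phi U psi) at 0: need smallest j with psi[j]=1 and phi[i]=1 for all i in [0,j).
Scan from step 0:
  step 0: psi=1 and phi held for [0,0) -> witness found
Witness step = 0

0


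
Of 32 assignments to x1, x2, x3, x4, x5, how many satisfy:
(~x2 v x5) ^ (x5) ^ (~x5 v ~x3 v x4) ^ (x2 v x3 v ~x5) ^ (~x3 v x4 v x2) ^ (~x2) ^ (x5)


CNF with 7 clauses over 5 vars (32 assignments).
An assignment satisfies CNF iff every clause has >=1 true literal.
Check each row (bits = x1,x2,x3,x4,x5; clause T/F shown):
  row 0 [00000]: clauses=TFTTTTF -> 0
  row 1 [00001]: clauses=TTTFTTT -> 0
  row 2 [00010]: clauses=TFTTTTF -> 0
  row 3 [00011]: clauses=TTTFTTT -> 0
  row 4 [00100]: clauses=TFTTFTF -> 0
  row 5 [00101]: clauses=TTFTFTT -> 0
  row 6 [00110]: clauses=TFTTTTF -> 0
  row 7 [00111]: clauses=TTTTTTT -> 1
  row 8 [01000]: clauses=FFTTTFF -> 0
  row 9 [01001]: clauses=TTTTTFT -> 0
  row 10 [01010]: clauses=FFTTTFF -> 0
  row 11 [01011]: clauses=TTTTTFT -> 0
  row 12 [01100]: clauses=FFTTTFF -> 0
  row 13 [01101]: clauses=TTFTTFT -> 0
  row 14 [01110]: clauses=FFTTTFF -> 0
  row 15 [01111]: clauses=TTTTTFT -> 0
  row 16 [10000]: clauses=TFTTTTF -> 0
  row 17 [10001]: clauses=TTTFTTT -> 0
  row 18 [10010]: clauses=TFTTTTF -> 0
  row 19 [10011]: clauses=TTTFTTT -> 0
  row 20 [10100]: clauses=TFTTFTF -> 0
  row 21 [10101]: clauses=TTFTFTT -> 0
  row 22 [10110]: clauses=TFTTTTF -> 0
  row 23 [10111]: clauses=TTTTTTT -> 1
  row 24 [11000]: clauses=FFTTTFF -> 0
  row 25 [11001]: clauses=TTTTTFT -> 0
  row 26 [11010]: clauses=FFTTTFF -> 0
  row 27 [11011]: clauses=TTTTTFT -> 0
  row 28 [11100]: clauses=FFTTTFF -> 0
  row 29 [11101]: clauses=TTFTTFT -> 0
  row 30 [11110]: clauses=FFTTTFF -> 0
  row 31 [11111]: clauses=TTTTTFT -> 0
Full result column, 8 rows per line (x1,x2 fixed per line; x3,x4,x5 runs 000..111 left to right):
  rows 0-7 [x1,x2=00]: 00000001  (ones: 1)
  rows 8-15 [x1,x2=01]: 00000000  (ones: 0)
  rows 16-23 [x1,x2=10]: 00000001  (ones: 1)
  rows 24-31 [x1,x2=11]: 00000000  (ones: 0)
Satisfying assignments = 1+0+1+0 = 2

2


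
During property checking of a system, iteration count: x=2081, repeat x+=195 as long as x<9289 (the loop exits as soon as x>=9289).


Step 1: x goes from 2081 toward 9289 by 195; the body runs while x<9289, so iterations = ceil((bound-start)/step)
Step 2: Distance=7208
Step 3: ceil(7208/195)=37

37


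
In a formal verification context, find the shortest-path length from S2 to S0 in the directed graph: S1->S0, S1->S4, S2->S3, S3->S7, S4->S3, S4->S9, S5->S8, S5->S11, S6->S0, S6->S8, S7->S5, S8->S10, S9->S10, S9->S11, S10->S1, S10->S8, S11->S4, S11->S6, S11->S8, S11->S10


BFS layer-by-layer from S2:
  dist 0: {S2}
  dist 1: {S3}
  dist 2: {S7}
  dist 3: {S5}
  dist 4: {S8, S11}
  dist 5: {S4, S6, S10}
  dist 6: {S0, S1, S9}
  -> S0 reached at distance 6
Shortest path length = 6

6


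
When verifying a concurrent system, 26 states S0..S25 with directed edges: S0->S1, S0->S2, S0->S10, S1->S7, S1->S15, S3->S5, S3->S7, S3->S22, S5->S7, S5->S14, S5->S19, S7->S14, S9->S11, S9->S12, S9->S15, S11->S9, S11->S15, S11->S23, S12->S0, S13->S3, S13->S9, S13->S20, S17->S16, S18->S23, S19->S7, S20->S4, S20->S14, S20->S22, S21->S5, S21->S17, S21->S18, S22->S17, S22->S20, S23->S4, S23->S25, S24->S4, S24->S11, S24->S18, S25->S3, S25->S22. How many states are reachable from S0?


BFS from S0:
  layer 0: {S0}
  layer 1: {S1, S2, S10}
  layer 2: {S7, S15}
  layer 3: {S14}
Reachable set: {S0, S1, S2, S7, S10, S14, S15}
Count = 7

7


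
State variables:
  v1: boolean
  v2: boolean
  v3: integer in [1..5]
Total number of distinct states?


State space = product of domain sizes of all variables.
Domain sizes:
  v1 (boolean): 2
  v2 (boolean): 2
  v3 (integer in [1..5]): 5
Product = 2 * 2 * 5 = 20

20


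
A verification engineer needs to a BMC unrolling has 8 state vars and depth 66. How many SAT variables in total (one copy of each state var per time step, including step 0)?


BMC unrolls to depth k, creating one copy of each state var for steps 0..k.
Step count = 66 + 1 = 67 (steps 0 through 66)
Vars per step = 8
Total = 8 * 67 = 536

536


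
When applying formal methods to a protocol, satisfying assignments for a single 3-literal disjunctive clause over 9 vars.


Step 1: Total=2^9=512
Step 2: Unsat when all 3 false: 2^6=64
Step 3: Sat=512-64=448

448


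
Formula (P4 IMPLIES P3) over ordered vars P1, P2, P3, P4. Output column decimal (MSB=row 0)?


Formula: (P4 IMPLIES P3) over P1, P2, P3, P4 (16 rows)
Evaluate each row (bits = P1,P2,P3,P4, MSB first):
  row 0 [0000]: (0 IMPLIES 0) -> 1
  row 1 [0001]: (1 IMPLIES 0) -> 0
  row 2 [0010]: (0 IMPLIES 1) -> 1
  row 3 [0011]: (1 IMPLIES 1) -> 1
  row 4 [0100]: (0 IMPLIES 0) -> 1
  row 5 [0101]: (1 IMPLIES 0) -> 0
  row 6 [0110]: (0 IMPLIES 1) -> 1
  row 7 [0111]: (1 IMPLIES 1) -> 1
  row 8 [1000]: (0 IMPLIES 0) -> 1
  row 9 [1001]: (1 IMPLIES 0) -> 0
  row 10 [1010]: (0 IMPLIES 1) -> 1
  row 11 [1011]: (1 IMPLIES 1) -> 1
  row 12 [1100]: (0 IMPLIES 0) -> 1
  row 13 [1101]: (1 IMPLIES 0) -> 0
  row 14 [1110]: (0 IMPLIES 1) -> 1
  row 15 [1111]: (1 IMPLIES 1) -> 1
Full result column, 4 rows per line (P1,P2 fixed per line; P3,P4 runs 00..11 left to right):
  rows 0-3 [P1,P2=00]: 1011  = hex B
  rows 4-7 [P1,P2=01]: 1011  = hex B
  rows 8-11 [P1,P2=10]: 1011  = hex B
  rows 12-15 [P1,P2=11]: 1011  = hex B
Output column (row 0 .. row 15) = 1011101110111011
Output column grouped in 4s = 1011 1011 1011 1011 = 0xBBBB
Convert to decimal digit by digit (value = value*16 + digit):
  B -> 11
  11*16 + 11 (B) = 187
  187*16 + 11 (B) = 3003
  3003*16 + 11 (B) = 48059
Decimal = 48059

48059


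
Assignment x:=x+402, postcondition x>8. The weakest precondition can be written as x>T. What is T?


Formula: wp(x:=E, P) = P[E/x] (substitute E for x in postcondition)
Step 1: Postcondition: x>8
Step 2: Substitute x+402 for x: x+402>8
Step 3: Solve for x: x > 8-402 = -394

-394


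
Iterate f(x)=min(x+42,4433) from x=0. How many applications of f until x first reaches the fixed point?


Step 1: x=0, cap=4433, increment=42
Step 2: x grows by 42 each step until capped at 4433; fixed point is x=4433
Step 3: iterations = ceil(4433/42) = 106

106


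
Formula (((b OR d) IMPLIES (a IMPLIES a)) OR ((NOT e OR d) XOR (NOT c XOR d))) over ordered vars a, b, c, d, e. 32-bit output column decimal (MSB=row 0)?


Formula: (((b OR d) IMPLIES (a IMPLIES a)) OR ((NOT e OR d) XOR (NOT c XOR d))) over a, b, c, d, e (32 rows)
Evaluate each row (bits = a,b,c,d,e, MSB first):
  row 0 [00000]: (((0 OR 0) IMPLIES (0 IMPLIES 0)) OR ((NOT 0 OR 0) XOR (NOT 0 XOR 0))) -> 1
  row 1 [00001]: (((0 OR 0) IMPLIES (0 IMPLIES 0)) OR ((NOT 1 OR 0) XOR (NOT 0 XOR 0))) -> 1
  row 2 [00010]: (((0 OR 1) IMPLIES (0 IMPLIES 0)) OR ((NOT 0 OR 1) XOR (NOT 0 XOR 1))) -> 1
  row 3 [00011]: (((0 OR 1) IMPLIES (0 IMPLIES 0)) OR ((NOT 1 OR 1) XOR (NOT 0 XOR 1))) -> 1
  row 4 [00100]: (((0 OR 0) IMPLIES (0 IMPLIES 0)) OR ((NOT 0 OR 0) XOR (NOT 1 XOR 0))) -> 1
  row 5 [00101]: (((0 OR 0) IMPLIES (0 IMPLIES 0)) OR ((NOT 1 OR 0) XOR (NOT 1 XOR 0))) -> 1
  row 6 [00110]: (((0 OR 1) IMPLIES (0 IMPLIES 0)) OR ((NOT 0 OR 1) XOR (NOT 1 XOR 1))) -> 1
  row 7 [00111]: (((0 OR 1) IMPLIES (0 IMPLIES 0)) OR ((NOT 1 OR 1) XOR (NOT 1 XOR 1))) -> 1
  row 8 [01000]: (((1 OR 0) IMPLIES (0 IMPLIES 0)) OR ((NOT 0 OR 0) XOR (NOT 0 XOR 0))) -> 1
  row 9 [01001]: (((1 OR 0) IMPLIES (0 IMPLIES 0)) OR ((NOT 1 OR 0) XOR (NOT 0 XOR 0))) -> 1
  row 10 [01010]: (((1 OR 1) IMPLIES (0 IMPLIES 0)) OR ((NOT 0 OR 1) XOR (NOT 0 XOR 1))) -> 1
  row 11 [01011]: (((1 OR 1) IMPLIES (0 IMPLIES 0)) OR ((NOT 1 OR 1) XOR (NOT 0 XOR 1))) -> 1
  row 12 [01100]: (((1 OR 0) IMPLIES (0 IMPLIES 0)) OR ((NOT 0 OR 0) XOR (NOT 1 XOR 0))) -> 1
  row 13 [01101]: (((1 OR 0) IMPLIES (0 IMPLIES 0)) OR ((NOT 1 OR 0) XOR (NOT 1 XOR 0))) -> 1
  row 14 [01110]: (((1 OR 1) IMPLIES (0 IMPLIES 0)) OR ((NOT 0 OR 1) XOR (NOT 1 XOR 1))) -> 1
  row 15 [01111]: (((1 OR 1) IMPLIES (0 IMPLIES 0)) OR ((NOT 1 OR 1) XOR (NOT 1 XOR 1))) -> 1
  row 16 [10000]: (((0 OR 0) IMPLIES (1 IMPLIES 1)) OR ((NOT 0 OR 0) XOR (NOT 0 XOR 0))) -> 1
  row 17 [10001]: (((0 OR 0) IMPLIES (1 IMPLIES 1)) OR ((NOT 1 OR 0) XOR (NOT 0 XOR 0))) -> 1
  row 18 [10010]: (((0 OR 1) IMPLIES (1 IMPLIES 1)) OR ((NOT 0 OR 1) XOR (NOT 0 XOR 1))) -> 1
  row 19 [10011]: (((0 OR 1) IMPLIES (1 IMPLIES 1)) OR ((NOT 1 OR 1) XOR (NOT 0 XOR 1))) -> 1
  row 20 [10100]: (((0 OR 0) IMPLIES (1 IMPLIES 1)) OR ((NOT 0 OR 0) XOR (NOT 1 XOR 0))) -> 1
  row 21 [10101]: (((0 OR 0) IMPLIES (1 IMPLIES 1)) OR ((NOT 1 OR 0) XOR (NOT 1 XOR 0))) -> 1
  row 22 [10110]: (((0 OR 1) IMPLIES (1 IMPLIES 1)) OR ((NOT 0 OR 1) XOR (NOT 1 XOR 1))) -> 1
  row 23 [10111]: (((0 OR 1) IMPLIES (1 IMPLIES 1)) OR ((NOT 1 OR 1) XOR (NOT 1 XOR 1))) -> 1
  row 24 [11000]: (((1 OR 0) IMPLIES (1 IMPLIES 1)) OR ((NOT 0 OR 0) XOR (NOT 0 XOR 0))) -> 1
  row 25 [11001]: (((1 OR 0) IMPLIES (1 IMPLIES 1)) OR ((NOT 1 OR 0) XOR (NOT 0 XOR 0))) -> 1
  row 26 [11010]: (((1 OR 1) IMPLIES (1 IMPLIES 1)) OR ((NOT 0 OR 1) XOR (NOT 0 XOR 1))) -> 1
  row 27 [11011]: (((1 OR 1) IMPLIES (1 IMPLIES 1)) OR ((NOT 1 OR 1) XOR (NOT 0 XOR 1))) -> 1
  row 28 [11100]: (((1 OR 0) IMPLIES (1 IMPLIES 1)) OR ((NOT 0 OR 0) XOR (NOT 1 XOR 0))) -> 1
  row 29 [11101]: (((1 OR 0) IMPLIES (1 IMPLIES 1)) OR ((NOT 1 OR 0) XOR (NOT 1 XOR 0))) -> 1
  row 30 [11110]: (((1 OR 1) IMPLIES (1 IMPLIES 1)) OR ((NOT 0 OR 1) XOR (NOT 1 XOR 1))) -> 1
  row 31 [11111]: (((1 OR 1) IMPLIES (1 IMPLIES 1)) OR ((NOT 1 OR 1) XOR (NOT 1 XOR 1))) -> 1
Full result column, 4 rows per line (a,b,c fixed per line; d,e runs 00..11 left to right):
  rows 0-3 [a,b,c=000]: 1111  = hex F
  rows 4-7 [a,b,c=001]: 1111  = hex F
  rows 8-11 [a,b,c=010]: 1111  = hex F
  rows 12-15 [a,b,c=011]: 1111  = hex F
  rows 16-19 [a,b,c=100]: 1111  = hex F
  rows 20-23 [a,b,c=101]: 1111  = hex F
  rows 24-27 [a,b,c=110]: 1111  = hex F
  rows 28-31 [a,b,c=111]: 1111  = hex F
Output column (row 0 .. row 31) = 11111111111111111111111111111111
Output column grouped in 4s = 1111 1111 1111 1111 1111 1111 1111 1111 = 0xFFFFFFFF
Convert to decimal digit by digit (value = value*16 + digit):
  F -> 15
  15*16 + 15 (F) = 255
  255*16 + 15 (F) = 4095
  4095*16 + 15 (F) = 65535
  65535*16 + 15 (F) = 1048575
  1048575*16 + 15 (F) = 16777215
  16777215*16 + 15 (F) = 268435455
  268435455*16 + 15 (F) = 4294967295
Decimal = 4294967295

4294967295


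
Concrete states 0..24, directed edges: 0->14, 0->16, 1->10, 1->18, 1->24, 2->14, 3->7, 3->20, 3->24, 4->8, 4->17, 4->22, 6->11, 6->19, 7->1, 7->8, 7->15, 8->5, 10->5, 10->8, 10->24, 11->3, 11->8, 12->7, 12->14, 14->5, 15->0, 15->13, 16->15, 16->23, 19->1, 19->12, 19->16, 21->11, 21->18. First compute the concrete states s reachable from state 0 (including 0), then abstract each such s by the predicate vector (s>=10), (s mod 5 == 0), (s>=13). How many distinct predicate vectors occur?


BFS from 0:
Concrete reachable: {0, 5, 13, 14, 15, 16, 23}
Abstract via predicates (s>=10), (s mod 5 == 0), (s>=13):
  (0,1,0) <- {0, 5}
  (1,0,1) <- {13, 14, 16, 23}
  (1,1,1) <- {15}
Distinct abstract states = 3

3


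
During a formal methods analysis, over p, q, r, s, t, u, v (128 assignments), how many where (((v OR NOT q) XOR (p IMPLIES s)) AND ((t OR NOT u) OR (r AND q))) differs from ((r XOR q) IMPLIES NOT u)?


F1 = (((v OR NOT q) XOR (p IMPLIES s)) AND ((t OR NOT u) OR (r AND q)))
F2 = ((r XOR q) IMPLIES NOT u)
Evaluate both on each of 128 rows (bits = p,q,r,s,t,u,v):
  row 0 [0000000]: F1=0 F2=1 (differ) -> 1
  row 1 [0000001]: F1=0 F2=1 (differ) -> 1
  row 2 [0000010]: F1=0 F2=1 (differ) -> 1
  row 3 [0000011]: F1=0 F2=1 (differ) -> 1
  row 4 [0000100]: F1=0 F2=1 (differ) -> 1
  (every remaining row is evaluated the same way; all 128 results are listed next)
Full result column, 8 rows per line (p,q,r,s fixed per line; t,u,v runs 000..111 left to right):
  rows 0-7 [p,q,r,s=0000]: 11111111  (ones: 8)
  rows 8-15 [p,q,r,s=0001]: 11111111  (ones: 8)
  rows 16-23 [p,q,r,s=0010]: 11001100  (ones: 4)
  rows 24-31 [p,q,r,s=0011]: 11001100  (ones: 4)
  rows 32-39 [p,q,r,s=0100]: 01000110  (ones: 3)
  rows 40-47 [p,q,r,s=0101]: 01000110  (ones: 3)
  rows 48-55 [p,q,r,s=0110]: 01010101  (ones: 4)
  rows 56-63 [p,q,r,s=0111]: 01010101  (ones: 4)
  rows 64-71 [p,q,r,s=1000]: 00110000  (ones: 2)
  rows 72-79 [p,q,r,s=1001]: 11111111  (ones: 8)
  rows 80-87 [p,q,r,s=1010]: 00000011  (ones: 2)
  rows 88-95 [p,q,r,s=1011]: 11001100  (ones: 4)
  rows 96-103 [p,q,r,s=1100]: 10001001  (ones: 3)
  rows 104-111 [p,q,r,s=1101]: 01000110  (ones: 3)
  rows 112-119 [p,q,r,s=1110]: 10101010  (ones: 4)
  rows 120-127 [p,q,r,s=1111]: 01010101  (ones: 4)
Disagreements = 8+8+4+4+3+3+4+4+2+8+2+4+3+3+4+4 = 68

68


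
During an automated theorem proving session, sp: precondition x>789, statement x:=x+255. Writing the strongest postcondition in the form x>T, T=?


Formula: sp(P, x:=E) = exists old_x. (x = E[old_x/x]) AND P[old_x/x] (old_x is the value of x before the assignment; eliminate old_x by solving x = E[old_x/x] for old_x)
Step 1: Precondition P: x>789, i.e. old_x > 789
Step 2: Assignment gives x = old_x + 255, so old_x = x - 255
Step 3: Substitute into P: x - 255 > 789
Step 4: Simplify: x > 789+255 = 1044

1044


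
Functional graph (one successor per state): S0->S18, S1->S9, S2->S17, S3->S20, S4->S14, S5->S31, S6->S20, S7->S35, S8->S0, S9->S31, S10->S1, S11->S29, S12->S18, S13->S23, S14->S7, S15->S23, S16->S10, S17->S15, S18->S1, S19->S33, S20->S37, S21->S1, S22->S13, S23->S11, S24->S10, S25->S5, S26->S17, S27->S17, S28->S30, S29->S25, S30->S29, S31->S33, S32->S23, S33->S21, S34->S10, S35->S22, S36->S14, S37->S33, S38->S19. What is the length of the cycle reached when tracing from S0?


Trace from S0 until a state repeats:
  S0 -> S18 -> S1 -> S9 -> S31 -> S33 -> S21 -> S1
S1 first seen at step 2, revisited at step 7.
Cycle length = 7 - 2 = 5

5


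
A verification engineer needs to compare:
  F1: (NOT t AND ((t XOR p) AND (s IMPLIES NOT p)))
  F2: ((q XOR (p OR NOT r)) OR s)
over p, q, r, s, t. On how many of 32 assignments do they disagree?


F1 = (NOT t AND ((t XOR p) AND (s IMPLIES NOT p)))
F2 = ((q XOR (p OR NOT r)) OR s)
Evaluate both on each of 32 rows (bits = p,q,r,s,t):
  row 0 [00000]: F1=0 F2=1 (differ) -> 1
  row 1 [00001]: F1=0 F2=1 (differ) -> 1
  row 2 [00010]: F1=0 F2=1 (differ) -> 1
  row 3 [00011]: F1=0 F2=1 (differ) -> 1
  row 4 [00100]: F1=0 F2=0 -> 0
  row 5 [00101]: F1=0 F2=0 -> 0
  row 6 [00110]: F1=0 F2=1 (differ) -> 1
  row 7 [00111]: F1=0 F2=1 (differ) -> 1
  row 8 [01000]: F1=0 F2=0 -> 0
  row 9 [01001]: F1=0 F2=0 -> 0
  row 10 [01010]: F1=0 F2=1 (differ) -> 1
  row 11 [01011]: F1=0 F2=1 (differ) -> 1
  row 12 [01100]: F1=0 F2=1 (differ) -> 1
  row 13 [01101]: F1=0 F2=1 (differ) -> 1
  row 14 [01110]: F1=0 F2=1 (differ) -> 1
  row 15 [01111]: F1=0 F2=1 (differ) -> 1
  row 16 [10000]: F1=1 F2=1 -> 0
  row 17 [10001]: F1=0 F2=1 (differ) -> 1
  row 18 [10010]: F1=0 F2=1 (differ) -> 1
  row 19 [10011]: F1=0 F2=1 (differ) -> 1
  row 20 [10100]: F1=1 F2=1 -> 0
  row 21 [10101]: F1=0 F2=1 (differ) -> 1
  row 22 [10110]: F1=0 F2=1 (differ) -> 1
  row 23 [10111]: F1=0 F2=1 (differ) -> 1
  row 24 [11000]: F1=1 F2=0 (differ) -> 1
  row 25 [11001]: F1=0 F2=0 -> 0
  row 26 [11010]: F1=0 F2=1 (differ) -> 1
  row 27 [11011]: F1=0 F2=1 (differ) -> 1
  row 28 [11100]: F1=1 F2=0 (differ) -> 1
  row 29 [11101]: F1=0 F2=0 -> 0
  row 30 [11110]: F1=0 F2=1 (differ) -> 1
  row 31 [11111]: F1=0 F2=1 (differ) -> 1
Full result column, 8 rows per line (p,q fixed per line; r,s,t runs 000..111 left to right):
  rows 0-7 [p,q=00]: 11110011  (ones: 6)
  rows 8-15 [p,q=01]: 00111111  (ones: 6)
  rows 16-23 [p,q=10]: 01110111  (ones: 6)
  rows 24-31 [p,q=11]: 10111011  (ones: 6)
Disagreements = 6+6+6+6 = 24

24


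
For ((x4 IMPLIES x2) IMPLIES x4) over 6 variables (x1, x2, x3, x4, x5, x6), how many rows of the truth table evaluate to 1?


Formula: ((x4 IMPLIES x2) IMPLIES x4) over 6 vars (64 rows)
Evaluate each row (x1, x2, x3, x4, x5, x6 as bits, MSB first):
  row 0 [000000]: ((0 IMPLIES 0) IMPLIES 0) -> 0
  row 1 [000001]: ((0 IMPLIES 0) IMPLIES 0) -> 0
  row 2 [000010]: ((0 IMPLIES 0) IMPLIES 0) -> 0
  row 3 [000011]: ((0 IMPLIES 0) IMPLIES 0) -> 0
  row 4 [000100]: ((1 IMPLIES 0) IMPLIES 1) -> 1
  (every remaining row is evaluated the same way; all 64 results are listed next)
Full result column, 8 rows per line (x1,x2,x3 fixed per line; x4,x5,x6 runs 000..111 left to right):
  rows 0-7 [x1,x2,x3=000]: 00001111  (ones: 4)
  rows 8-15 [x1,x2,x3=001]: 00001111  (ones: 4)
  rows 16-23 [x1,x2,x3=010]: 00001111  (ones: 4)
  rows 24-31 [x1,x2,x3=011]: 00001111  (ones: 4)
  rows 32-39 [x1,x2,x3=100]: 00001111  (ones: 4)
  rows 40-47 [x1,x2,x3=101]: 00001111  (ones: 4)
  rows 48-55 [x1,x2,x3=110]: 00001111  (ones: 4)
  rows 56-63 [x1,x2,x3=111]: 00001111  (ones: 4)
Count of 1-rows = 4+4+4+4+4+4+4+4 = 32

32


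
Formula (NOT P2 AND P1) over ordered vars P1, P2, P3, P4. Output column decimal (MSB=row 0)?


Formula: (NOT P2 AND P1) over P1, P2, P3, P4 (16 rows)
Evaluate each row (bits = P1,P2,P3,P4, MSB first):
  row 0 [0000]: (NOT 0 AND 0) -> 0
  row 1 [0001]: (NOT 0 AND 0) -> 0
  row 2 [0010]: (NOT 0 AND 0) -> 0
  row 3 [0011]: (NOT 0 AND 0) -> 0
  row 4 [0100]: (NOT 1 AND 0) -> 0
  row 5 [0101]: (NOT 1 AND 0) -> 0
  row 6 [0110]: (NOT 1 AND 0) -> 0
  row 7 [0111]: (NOT 1 AND 0) -> 0
  row 8 [1000]: (NOT 0 AND 1) -> 1
  row 9 [1001]: (NOT 0 AND 1) -> 1
  row 10 [1010]: (NOT 0 AND 1) -> 1
  row 11 [1011]: (NOT 0 AND 1) -> 1
  row 12 [1100]: (NOT 1 AND 1) -> 0
  row 13 [1101]: (NOT 1 AND 1) -> 0
  row 14 [1110]: (NOT 1 AND 1) -> 0
  row 15 [1111]: (NOT 1 AND 1) -> 0
Full result column, 4 rows per line (P1,P2 fixed per line; P3,P4 runs 00..11 left to right):
  rows 0-3 [P1,P2=00]: 0000  = hex 0
  rows 4-7 [P1,P2=01]: 0000  = hex 0
  rows 8-11 [P1,P2=10]: 1111  = hex F
  rows 12-15 [P1,P2=11]: 0000  = hex 0
Output column (row 0 .. row 15) = 0000000011110000
Output column grouped in 4s = 0000 0000 1111 0000 = 0x00F0
Convert to decimal digit by digit (value = value*16 + digit):
  0 -> 0
  0*16 + 0 = 0
  0*16 + 15 (F) = 15
  15*16 + 0 = 240
Decimal = 240

240


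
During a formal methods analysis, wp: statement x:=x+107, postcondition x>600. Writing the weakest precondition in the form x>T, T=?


Formula: wp(x:=E, P) = P[E/x] (substitute E for x in postcondition)
Step 1: Postcondition: x>600
Step 2: Substitute x+107 for x: x+107>600
Step 3: Solve for x: x > 600-107 = 493

493


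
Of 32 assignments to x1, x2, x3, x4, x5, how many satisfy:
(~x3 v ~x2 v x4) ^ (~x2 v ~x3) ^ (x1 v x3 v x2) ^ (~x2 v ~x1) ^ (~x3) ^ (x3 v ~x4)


CNF with 6 clauses over 5 vars (32 assignments).
An assignment satisfies CNF iff every clause has >=1 true literal.
Check each row (bits = x1,x2,x3,x4,x5; clause T/F shown):
  row 0 [00000]: clauses=TTFTTT -> 0
  row 1 [00001]: clauses=TTFTTT -> 0
  row 2 [00010]: clauses=TTFTTF -> 0
  row 3 [00011]: clauses=TTFTTF -> 0
  row 4 [00100]: clauses=TTTTFT -> 0
  row 5 [00101]: clauses=TTTTFT -> 0
  row 6 [00110]: clauses=TTTTFT -> 0
  row 7 [00111]: clauses=TTTTFT -> 0
  row 8 [01000]: clauses=TTTTTT -> 1
  row 9 [01001]: clauses=TTTTTT -> 1
  row 10 [01010]: clauses=TTTTTF -> 0
  row 11 [01011]: clauses=TTTTTF -> 0
  row 12 [01100]: clauses=FFTTFT -> 0
  row 13 [01101]: clauses=FFTTFT -> 0
  row 14 [01110]: clauses=TFTTFT -> 0
  row 15 [01111]: clauses=TFTTFT -> 0
  row 16 [10000]: clauses=TTTTTT -> 1
  row 17 [10001]: clauses=TTTTTT -> 1
  row 18 [10010]: clauses=TTTTTF -> 0
  row 19 [10011]: clauses=TTTTTF -> 0
  row 20 [10100]: clauses=TTTTFT -> 0
  row 21 [10101]: clauses=TTTTFT -> 0
  row 22 [10110]: clauses=TTTTFT -> 0
  row 23 [10111]: clauses=TTTTFT -> 0
  row 24 [11000]: clauses=TTTFTT -> 0
  row 25 [11001]: clauses=TTTFTT -> 0
  row 26 [11010]: clauses=TTTFTF -> 0
  row 27 [11011]: clauses=TTTFTF -> 0
  row 28 [11100]: clauses=FFTFFT -> 0
  row 29 [11101]: clauses=FFTFFT -> 0
  row 30 [11110]: clauses=TFTFFT -> 0
  row 31 [11111]: clauses=TFTFFT -> 0
Full result column, 8 rows per line (x1,x2 fixed per line; x3,x4,x5 runs 000..111 left to right):
  rows 0-7 [x1,x2=00]: 00000000  (ones: 0)
  rows 8-15 [x1,x2=01]: 11000000  (ones: 2)
  rows 16-23 [x1,x2=10]: 11000000  (ones: 2)
  rows 24-31 [x1,x2=11]: 00000000  (ones: 0)
Satisfying assignments = 0+2+2+0 = 4

4


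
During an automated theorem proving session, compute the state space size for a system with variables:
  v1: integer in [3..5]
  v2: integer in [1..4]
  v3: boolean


State space = product of domain sizes of all variables.
Domain sizes:
  v1 (integer in [3..5]): 3
  v2 (integer in [1..4]): 4
  v3 (boolean): 2
Product = 3 * 4 * 2 = 24

24


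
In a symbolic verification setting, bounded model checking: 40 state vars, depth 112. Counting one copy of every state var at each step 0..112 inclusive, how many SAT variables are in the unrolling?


BMC unrolls to depth k, creating one copy of each state var for steps 0..k.
Step count = 112 + 1 = 113 (steps 0 through 112)
Vars per step = 40
Total = 40 * 113 = 4520

4520


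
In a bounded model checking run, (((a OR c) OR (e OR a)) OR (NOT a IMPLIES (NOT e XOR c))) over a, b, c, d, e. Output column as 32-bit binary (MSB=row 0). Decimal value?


Formula: (((a OR c) OR (e OR a)) OR (NOT a IMPLIES (NOT e XOR c))) over a, b, c, d, e (32 rows)
Evaluate each row (bits = a,b,c,d,e, MSB first):
  row 0 [00000]: (((0 OR 0) OR (0 OR 0)) OR (NOT 0 IMPLIES (NOT 0 XOR 0))) -> 1
  row 1 [00001]: (((0 OR 0) OR (1 OR 0)) OR (NOT 0 IMPLIES (NOT 1 XOR 0))) -> 1
  row 2 [00010]: (((0 OR 0) OR (0 OR 0)) OR (NOT 0 IMPLIES (NOT 0 XOR 0))) -> 1
  row 3 [00011]: (((0 OR 0) OR (1 OR 0)) OR (NOT 0 IMPLIES (NOT 1 XOR 0))) -> 1
  row 4 [00100]: (((0 OR 1) OR (0 OR 0)) OR (NOT 0 IMPLIES (NOT 0 XOR 1))) -> 1
  row 5 [00101]: (((0 OR 1) OR (1 OR 0)) OR (NOT 0 IMPLIES (NOT 1 XOR 1))) -> 1
  row 6 [00110]: (((0 OR 1) OR (0 OR 0)) OR (NOT 0 IMPLIES (NOT 0 XOR 1))) -> 1
  row 7 [00111]: (((0 OR 1) OR (1 OR 0)) OR (NOT 0 IMPLIES (NOT 1 XOR 1))) -> 1
  row 8 [01000]: (((0 OR 0) OR (0 OR 0)) OR (NOT 0 IMPLIES (NOT 0 XOR 0))) -> 1
  row 9 [01001]: (((0 OR 0) OR (1 OR 0)) OR (NOT 0 IMPLIES (NOT 1 XOR 0))) -> 1
  row 10 [01010]: (((0 OR 0) OR (0 OR 0)) OR (NOT 0 IMPLIES (NOT 0 XOR 0))) -> 1
  row 11 [01011]: (((0 OR 0) OR (1 OR 0)) OR (NOT 0 IMPLIES (NOT 1 XOR 0))) -> 1
  row 12 [01100]: (((0 OR 1) OR (0 OR 0)) OR (NOT 0 IMPLIES (NOT 0 XOR 1))) -> 1
  row 13 [01101]: (((0 OR 1) OR (1 OR 0)) OR (NOT 0 IMPLIES (NOT 1 XOR 1))) -> 1
  row 14 [01110]: (((0 OR 1) OR (0 OR 0)) OR (NOT 0 IMPLIES (NOT 0 XOR 1))) -> 1
  row 15 [01111]: (((0 OR 1) OR (1 OR 0)) OR (NOT 0 IMPLIES (NOT 1 XOR 1))) -> 1
  row 16 [10000]: (((1 OR 0) OR (0 OR 1)) OR (NOT 1 IMPLIES (NOT 0 XOR 0))) -> 1
  row 17 [10001]: (((1 OR 0) OR (1 OR 1)) OR (NOT 1 IMPLIES (NOT 1 XOR 0))) -> 1
  row 18 [10010]: (((1 OR 0) OR (0 OR 1)) OR (NOT 1 IMPLIES (NOT 0 XOR 0))) -> 1
  row 19 [10011]: (((1 OR 0) OR (1 OR 1)) OR (NOT 1 IMPLIES (NOT 1 XOR 0))) -> 1
  row 20 [10100]: (((1 OR 1) OR (0 OR 1)) OR (NOT 1 IMPLIES (NOT 0 XOR 1))) -> 1
  row 21 [10101]: (((1 OR 1) OR (1 OR 1)) OR (NOT 1 IMPLIES (NOT 1 XOR 1))) -> 1
  row 22 [10110]: (((1 OR 1) OR (0 OR 1)) OR (NOT 1 IMPLIES (NOT 0 XOR 1))) -> 1
  row 23 [10111]: (((1 OR 1) OR (1 OR 1)) OR (NOT 1 IMPLIES (NOT 1 XOR 1))) -> 1
  row 24 [11000]: (((1 OR 0) OR (0 OR 1)) OR (NOT 1 IMPLIES (NOT 0 XOR 0))) -> 1
  row 25 [11001]: (((1 OR 0) OR (1 OR 1)) OR (NOT 1 IMPLIES (NOT 1 XOR 0))) -> 1
  row 26 [11010]: (((1 OR 0) OR (0 OR 1)) OR (NOT 1 IMPLIES (NOT 0 XOR 0))) -> 1
  row 27 [11011]: (((1 OR 0) OR (1 OR 1)) OR (NOT 1 IMPLIES (NOT 1 XOR 0))) -> 1
  row 28 [11100]: (((1 OR 1) OR (0 OR 1)) OR (NOT 1 IMPLIES (NOT 0 XOR 1))) -> 1
  row 29 [11101]: (((1 OR 1) OR (1 OR 1)) OR (NOT 1 IMPLIES (NOT 1 XOR 1))) -> 1
  row 30 [11110]: (((1 OR 1) OR (0 OR 1)) OR (NOT 1 IMPLIES (NOT 0 XOR 1))) -> 1
  row 31 [11111]: (((1 OR 1) OR (1 OR 1)) OR (NOT 1 IMPLIES (NOT 1 XOR 1))) -> 1
Full result column, 4 rows per line (a,b,c fixed per line; d,e runs 00..11 left to right):
  rows 0-3 [a,b,c=000]: 1111  = hex F
  rows 4-7 [a,b,c=001]: 1111  = hex F
  rows 8-11 [a,b,c=010]: 1111  = hex F
  rows 12-15 [a,b,c=011]: 1111  = hex F
  rows 16-19 [a,b,c=100]: 1111  = hex F
  rows 20-23 [a,b,c=101]: 1111  = hex F
  rows 24-27 [a,b,c=110]: 1111  = hex F
  rows 28-31 [a,b,c=111]: 1111  = hex F
Output column (row 0 .. row 31) = 11111111111111111111111111111111
Output column grouped in 4s = 1111 1111 1111 1111 1111 1111 1111 1111 = 0xFFFFFFFF
Convert to decimal digit by digit (value = value*16 + digit):
  F -> 15
  15*16 + 15 (F) = 255
  255*16 + 15 (F) = 4095
  4095*16 + 15 (F) = 65535
  65535*16 + 15 (F) = 1048575
  1048575*16 + 15 (F) = 16777215
  16777215*16 + 15 (F) = 268435455
  268435455*16 + 15 (F) = 4294967295
Decimal = 4294967295

4294967295


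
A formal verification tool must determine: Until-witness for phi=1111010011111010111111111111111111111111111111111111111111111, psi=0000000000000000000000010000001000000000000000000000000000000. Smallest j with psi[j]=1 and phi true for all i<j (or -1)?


(phi U psi) at 0: need smallest j with psi[j]=1 and phi[i]=1 for all i in [0,j).
Scan from step 0:
  step 0: phi=1, psi=0 -> continue
  step 1: phi=1, psi=0 -> continue
  step 2: phi=1, psi=0 -> continue
  step 3: phi=1, psi=0 -> continue
  step 4: phi=0 -> phi-prefix broken from here
  step 23: psi=1 but phi already failed -> not a witness
  step 30: psi=1 but phi already failed -> not a witness
  end of trace: no witness -> -1
Witness step = -1

-1


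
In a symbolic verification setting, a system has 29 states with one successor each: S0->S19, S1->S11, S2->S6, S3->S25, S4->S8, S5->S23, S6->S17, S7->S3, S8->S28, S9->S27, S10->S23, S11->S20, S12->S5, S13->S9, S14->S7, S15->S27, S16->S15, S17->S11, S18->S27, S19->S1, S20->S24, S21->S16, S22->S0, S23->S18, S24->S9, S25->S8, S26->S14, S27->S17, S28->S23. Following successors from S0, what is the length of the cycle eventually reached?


Trace from S0 until a state repeats:
  S0 -> S19 -> S1 -> S11 -> S20 -> S24 -> S9 -> S27 -> S17 -> S11
S11 first seen at step 3, revisited at step 9.
Cycle length = 9 - 3 = 6

6


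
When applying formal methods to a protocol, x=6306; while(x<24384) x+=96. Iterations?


Step 1: x goes from 6306 toward 24384 by 96; the body runs while x<24384, so iterations = ceil((bound-start)/step)
Step 2: Distance=18078
Step 3: ceil(18078/96)=189

189


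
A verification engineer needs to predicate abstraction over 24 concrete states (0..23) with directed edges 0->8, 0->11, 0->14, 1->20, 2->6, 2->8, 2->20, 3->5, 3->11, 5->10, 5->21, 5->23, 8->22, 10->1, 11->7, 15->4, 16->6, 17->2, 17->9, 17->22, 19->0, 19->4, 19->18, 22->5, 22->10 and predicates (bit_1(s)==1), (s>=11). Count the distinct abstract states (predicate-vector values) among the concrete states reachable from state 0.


BFS from 0:
Concrete reachable: {0, 1, 5, 7, 8, 10, 11, 14, 20, 21, 22, 23}
Abstract via predicates (bit_1(s)==1), (s>=11):
  (0,0) <- {0, 1, 5, 8}
  (0,1) <- {20, 21}
  (1,0) <- {7, 10}
  (1,1) <- {11, 14, 22, 23}
Distinct abstract states = 4

4


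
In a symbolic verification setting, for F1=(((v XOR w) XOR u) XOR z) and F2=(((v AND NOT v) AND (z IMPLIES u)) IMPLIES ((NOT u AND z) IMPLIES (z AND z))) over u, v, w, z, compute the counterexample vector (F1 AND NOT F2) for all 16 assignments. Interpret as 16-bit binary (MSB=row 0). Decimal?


F1 = (((v XOR w) XOR u) XOR z)
F2 = (((v AND NOT v) AND (z IMPLIES u)) IMPLIES ((NOT u AND z) IMPLIES (z AND z)))
Counterexample to F1=>F2 is where F1=1 and F2=0.
Evaluate each row (bits = u,v,w,z, MSB first):
  row 0 [0000]: F1=0 F2=1 -> F1&~F2 -> 0
  row 1 [0001]: F1=1 F2=1 -> F1&~F2 -> 0
  row 2 [0010]: F1=1 F2=1 -> F1&~F2 -> 0
  row 3 [0011]: F1=0 F2=1 -> F1&~F2 -> 0
  row 4 [0100]: F1=1 F2=1 -> F1&~F2 -> 0
  row 5 [0101]: F1=0 F2=1 -> F1&~F2 -> 0
  row 6 [0110]: F1=0 F2=1 -> F1&~F2 -> 0
  row 7 [0111]: F1=1 F2=1 -> F1&~F2 -> 0
  row 8 [1000]: F1=1 F2=1 -> F1&~F2 -> 0
  row 9 [1001]: F1=0 F2=1 -> F1&~F2 -> 0
  row 10 [1010]: F1=0 F2=1 -> F1&~F2 -> 0
  row 11 [1011]: F1=1 F2=1 -> F1&~F2 -> 0
  row 12 [1100]: F1=0 F2=1 -> F1&~F2 -> 0
  row 13 [1101]: F1=1 F2=1 -> F1&~F2 -> 0
  row 14 [1110]: F1=1 F2=1 -> F1&~F2 -> 0
  row 15 [1111]: F1=0 F2=1 -> F1&~F2 -> 0
Full result column, 4 rows per line (u,v fixed per line; w,z runs 00..11 left to right):
  rows 0-3 [u,v=00]: 0000  = hex 0
  rows 4-7 [u,v=01]: 0000  = hex 0
  rows 8-11 [u,v=10]: 0000  = hex 0
  rows 12-15 [u,v=11]: 0000  = hex 0
Counterexample vector (row 0 .. row 15) = 0000000000000000
Output column grouped in 4s = 0000 0000 0000 0000 = 0x0000
Convert to decimal digit by digit (value = value*16 + digit):
  0 -> 0
  0*16 + 0 = 0
  0*16 + 0 = 0
  0*16 + 0 = 0
Decimal = 0

0


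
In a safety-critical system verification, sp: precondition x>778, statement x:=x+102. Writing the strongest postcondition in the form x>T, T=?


Formula: sp(P, x:=E) = exists old_x. (x = E[old_x/x]) AND P[old_x/x] (old_x is the value of x before the assignment; eliminate old_x by solving x = E[old_x/x] for old_x)
Step 1: Precondition P: x>778, i.e. old_x > 778
Step 2: Assignment gives x = old_x + 102, so old_x = x - 102
Step 3: Substitute into P: x - 102 > 778
Step 4: Simplify: x > 778+102 = 880

880


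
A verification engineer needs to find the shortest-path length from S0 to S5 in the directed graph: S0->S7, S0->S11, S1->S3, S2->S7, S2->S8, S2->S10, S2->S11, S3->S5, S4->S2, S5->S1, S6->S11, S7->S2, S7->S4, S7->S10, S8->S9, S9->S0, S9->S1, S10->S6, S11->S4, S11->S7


BFS layer-by-layer from S0:
  dist 0: {S0}
  dist 1: {S7, S11}
  dist 2: {S2, S4, S10}
  dist 3: {S6, S8}
  dist 4: {S9}
  dist 5: {S1}
  dist 6: {S3}
  dist 7: {S5}
  -> S5 reached at distance 7
Shortest path length = 7

7


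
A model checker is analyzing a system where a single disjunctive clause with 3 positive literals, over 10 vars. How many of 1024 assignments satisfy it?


Step 1: Total=2^10=1024
Step 2: Unsat when all 3 false: 2^7=128
Step 3: Sat=1024-128=896

896


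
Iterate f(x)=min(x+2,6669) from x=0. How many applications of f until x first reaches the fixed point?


Step 1: x=0, cap=6669, increment=2
Step 2: x grows by 2 each step until capped at 6669; fixed point is x=6669
Step 3: iterations = ceil(6669/2) = 3335

3335


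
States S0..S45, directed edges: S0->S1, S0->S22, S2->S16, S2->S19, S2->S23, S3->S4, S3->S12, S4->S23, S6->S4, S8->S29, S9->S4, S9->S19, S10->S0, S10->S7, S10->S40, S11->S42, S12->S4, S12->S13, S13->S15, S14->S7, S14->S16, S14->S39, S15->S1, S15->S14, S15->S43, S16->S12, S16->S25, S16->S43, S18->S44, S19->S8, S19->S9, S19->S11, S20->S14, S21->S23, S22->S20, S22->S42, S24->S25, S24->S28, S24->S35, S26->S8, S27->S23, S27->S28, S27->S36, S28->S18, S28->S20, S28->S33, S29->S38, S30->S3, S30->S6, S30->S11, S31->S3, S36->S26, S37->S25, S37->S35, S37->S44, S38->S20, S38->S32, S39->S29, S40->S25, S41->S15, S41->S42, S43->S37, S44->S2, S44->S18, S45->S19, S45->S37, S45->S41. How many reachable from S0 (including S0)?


BFS from S0:
  layer 0: {S0}
  layer 1: {S1, S22}
  layer 2: {S20, S42}
  layer 3: {S14}
  layer 4: {S7, S16, S39}
  layer 5: {S12, S25, S29, S43}
  layer 6: {S4, S13, S37, S38}
  layer 7: {S15, S23, S32, S35, S44}
  layer 8: {S2, S18}
  layer 9: {S19}
  layer 10: {S8, S9, S11}
Reachable set: {S0, S1, S2, S4, S7, S8, S9, S11, S12, S13, S14, S15, S16, S18, S19, S20, S22, S23, S25, S29, S32, S35, S37, S38, S39, S42, S43, S44}
Count = 28

28


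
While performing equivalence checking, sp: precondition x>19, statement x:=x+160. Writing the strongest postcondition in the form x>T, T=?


Formula: sp(P, x:=E) = exists old_x. (x = E[old_x/x]) AND P[old_x/x] (old_x is the value of x before the assignment; eliminate old_x by solving x = E[old_x/x] for old_x)
Step 1: Precondition P: x>19, i.e. old_x > 19
Step 2: Assignment gives x = old_x + 160, so old_x = x - 160
Step 3: Substitute into P: x - 160 > 19
Step 4: Simplify: x > 19+160 = 179

179


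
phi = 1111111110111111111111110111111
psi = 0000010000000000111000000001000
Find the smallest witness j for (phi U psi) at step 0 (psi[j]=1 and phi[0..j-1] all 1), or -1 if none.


(phi U psi) at 0: need smallest j with psi[j]=1 and phi[i]=1 for all i in [0,j).
Scan from step 0:
  step 0: phi=1, psi=0 -> continue
  step 1: phi=1, psi=0 -> continue
  step 2: phi=1, psi=0 -> continue
  step 3: phi=1, psi=0 -> continue
  step 5: psi=1 and phi held for [0,5) -> witness found
Witness step = 5

5


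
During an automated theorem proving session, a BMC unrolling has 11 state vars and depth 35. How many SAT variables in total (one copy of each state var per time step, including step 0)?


BMC unrolls to depth k, creating one copy of each state var for steps 0..k.
Step count = 35 + 1 = 36 (steps 0 through 35)
Vars per step = 11
Total = 11 * 36 = 396

396


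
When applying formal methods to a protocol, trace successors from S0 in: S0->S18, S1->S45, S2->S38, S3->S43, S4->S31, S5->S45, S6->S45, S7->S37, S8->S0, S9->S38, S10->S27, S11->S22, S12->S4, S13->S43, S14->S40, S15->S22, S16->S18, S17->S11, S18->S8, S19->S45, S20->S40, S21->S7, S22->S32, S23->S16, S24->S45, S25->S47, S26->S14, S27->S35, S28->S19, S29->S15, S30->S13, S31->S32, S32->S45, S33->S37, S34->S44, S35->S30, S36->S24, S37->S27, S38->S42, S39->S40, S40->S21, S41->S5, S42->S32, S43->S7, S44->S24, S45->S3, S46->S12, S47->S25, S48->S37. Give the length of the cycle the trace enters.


Trace from S0 until a state repeats:
  S0 -> S18 -> S8 -> S0
S0 first seen at step 0, revisited at step 3.
Cycle length = 3 - 0 = 3

3


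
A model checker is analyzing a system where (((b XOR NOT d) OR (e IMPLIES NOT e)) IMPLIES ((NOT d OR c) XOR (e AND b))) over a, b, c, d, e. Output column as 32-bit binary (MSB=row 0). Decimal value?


Formula: (((b XOR NOT d) OR (e IMPLIES NOT e)) IMPLIES ((NOT d OR c) XOR (e AND b))) over a, b, c, d, e (32 rows)
Evaluate each row (bits = a,b,c,d,e, MSB first):
  row 0 [00000]: (((0 XOR NOT 0) OR (0 IMPLIES NOT 0)) IMPLIES ((NOT 0 OR 0) XOR (0 AND 0))) -> 1
  row 1 [00001]: (((0 XOR NOT 0) OR (1 IMPLIES NOT 1)) IMPLIES ((NOT 0 OR 0) XOR (1 AND 0))) -> 1
  row 2 [00010]: (((0 XOR NOT 1) OR (0 IMPLIES NOT 0)) IMPLIES ((NOT 1 OR 0) XOR (0 AND 0))) -> 0
  row 3 [00011]: (((0 XOR NOT 1) OR (1 IMPLIES NOT 1)) IMPLIES ((NOT 1 OR 0) XOR (1 AND 0))) -> 1
  row 4 [00100]: (((0 XOR NOT 0) OR (0 IMPLIES NOT 0)) IMPLIES ((NOT 0 OR 1) XOR (0 AND 0))) -> 1
  row 5 [00101]: (((0 XOR NOT 0) OR (1 IMPLIES NOT 1)) IMPLIES ((NOT 0 OR 1) XOR (1 AND 0))) -> 1
  row 6 [00110]: (((0 XOR NOT 1) OR (0 IMPLIES NOT 0)) IMPLIES ((NOT 1 OR 1) XOR (0 AND 0))) -> 1
  row 7 [00111]: (((0 XOR NOT 1) OR (1 IMPLIES NOT 1)) IMPLIES ((NOT 1 OR 1) XOR (1 AND 0))) -> 1
  row 8 [01000]: (((1 XOR NOT 0) OR (0 IMPLIES NOT 0)) IMPLIES ((NOT 0 OR 0) XOR (0 AND 1))) -> 1
  row 9 [01001]: (((1 XOR NOT 0) OR (1 IMPLIES NOT 1)) IMPLIES ((NOT 0 OR 0) XOR (1 AND 1))) -> 1
  row 10 [01010]: (((1 XOR NOT 1) OR (0 IMPLIES NOT 0)) IMPLIES ((NOT 1 OR 0) XOR (0 AND 1))) -> 0
  row 11 [01011]: (((1 XOR NOT 1) OR (1 IMPLIES NOT 1)) IMPLIES ((NOT 1 OR 0) XOR (1 AND 1))) -> 1
  row 12 [01100]: (((1 XOR NOT 0) OR (0 IMPLIES NOT 0)) IMPLIES ((NOT 0 OR 1) XOR (0 AND 1))) -> 1
  row 13 [01101]: (((1 XOR NOT 0) OR (1 IMPLIES NOT 1)) IMPLIES ((NOT 0 OR 1) XOR (1 AND 1))) -> 1
  row 14 [01110]: (((1 XOR NOT 1) OR (0 IMPLIES NOT 0)) IMPLIES ((NOT 1 OR 1) XOR (0 AND 1))) -> 1
  row 15 [01111]: (((1 XOR NOT 1) OR (1 IMPLIES NOT 1)) IMPLIES ((NOT 1 OR 1) XOR (1 AND 1))) -> 0
  row 16 [10000]: (((0 XOR NOT 0) OR (0 IMPLIES NOT 0)) IMPLIES ((NOT 0 OR 0) XOR (0 AND 0))) -> 1
  row 17 [10001]: (((0 XOR NOT 0) OR (1 IMPLIES NOT 1)) IMPLIES ((NOT 0 OR 0) XOR (1 AND 0))) -> 1
  row 18 [10010]: (((0 XOR NOT 1) OR (0 IMPLIES NOT 0)) IMPLIES ((NOT 1 OR 0) XOR (0 AND 0))) -> 0
  row 19 [10011]: (((0 XOR NOT 1) OR (1 IMPLIES NOT 1)) IMPLIES ((NOT 1 OR 0) XOR (1 AND 0))) -> 1
  row 20 [10100]: (((0 XOR NOT 0) OR (0 IMPLIES NOT 0)) IMPLIES ((NOT 0 OR 1) XOR (0 AND 0))) -> 1
  row 21 [10101]: (((0 XOR NOT 0) OR (1 IMPLIES NOT 1)) IMPLIES ((NOT 0 OR 1) XOR (1 AND 0))) -> 1
  row 22 [10110]: (((0 XOR NOT 1) OR (0 IMPLIES NOT 0)) IMPLIES ((NOT 1 OR 1) XOR (0 AND 0))) -> 1
  row 23 [10111]: (((0 XOR NOT 1) OR (1 IMPLIES NOT 1)) IMPLIES ((NOT 1 OR 1) XOR (1 AND 0))) -> 1
  row 24 [11000]: (((1 XOR NOT 0) OR (0 IMPLIES NOT 0)) IMPLIES ((NOT 0 OR 0) XOR (0 AND 1))) -> 1
  row 25 [11001]: (((1 XOR NOT 0) OR (1 IMPLIES NOT 1)) IMPLIES ((NOT 0 OR 0) XOR (1 AND 1))) -> 1
  row 26 [11010]: (((1 XOR NOT 1) OR (0 IMPLIES NOT 0)) IMPLIES ((NOT 1 OR 0) XOR (0 AND 1))) -> 0
  row 27 [11011]: (((1 XOR NOT 1) OR (1 IMPLIES NOT 1)) IMPLIES ((NOT 1 OR 0) XOR (1 AND 1))) -> 1
  row 28 [11100]: (((1 XOR NOT 0) OR (0 IMPLIES NOT 0)) IMPLIES ((NOT 0 OR 1) XOR (0 AND 1))) -> 1
  row 29 [11101]: (((1 XOR NOT 0) OR (1 IMPLIES NOT 1)) IMPLIES ((NOT 0 OR 1) XOR (1 AND 1))) -> 1
  row 30 [11110]: (((1 XOR NOT 1) OR (0 IMPLIES NOT 0)) IMPLIES ((NOT 1 OR 1) XOR (0 AND 1))) -> 1
  row 31 [11111]: (((1 XOR NOT 1) OR (1 IMPLIES NOT 1)) IMPLIES ((NOT 1 OR 1) XOR (1 AND 1))) -> 0
Full result column, 4 rows per line (a,b,c fixed per line; d,e runs 00..11 left to right):
  rows 0-3 [a,b,c=000]: 1101  = hex D
  rows 4-7 [a,b,c=001]: 1111  = hex F
  rows 8-11 [a,b,c=010]: 1101  = hex D
  rows 12-15 [a,b,c=011]: 1110  = hex E
  rows 16-19 [a,b,c=100]: 1101  = hex D
  rows 20-23 [a,b,c=101]: 1111  = hex F
  rows 24-27 [a,b,c=110]: 1101  = hex D
  rows 28-31 [a,b,c=111]: 1110  = hex E
Output column (row 0 .. row 31) = 11011111110111101101111111011110
Output column grouped in 4s = 1101 1111 1101 1110 1101 1111 1101 1110 = 0xDFDEDFDE
Convert to decimal digit by digit (value = value*16 + digit):
  D -> 13
  13*16 + 15 (F) = 223
  223*16 + 13 (D) = 3581
  3581*16 + 14 (E) = 57310
  57310*16 + 13 (D) = 916973
  916973*16 + 15 (F) = 14671583
  14671583*16 + 13 (D) = 234745341
  234745341*16 + 14 (E) = 3755925470
Decimal = 3755925470

3755925470
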